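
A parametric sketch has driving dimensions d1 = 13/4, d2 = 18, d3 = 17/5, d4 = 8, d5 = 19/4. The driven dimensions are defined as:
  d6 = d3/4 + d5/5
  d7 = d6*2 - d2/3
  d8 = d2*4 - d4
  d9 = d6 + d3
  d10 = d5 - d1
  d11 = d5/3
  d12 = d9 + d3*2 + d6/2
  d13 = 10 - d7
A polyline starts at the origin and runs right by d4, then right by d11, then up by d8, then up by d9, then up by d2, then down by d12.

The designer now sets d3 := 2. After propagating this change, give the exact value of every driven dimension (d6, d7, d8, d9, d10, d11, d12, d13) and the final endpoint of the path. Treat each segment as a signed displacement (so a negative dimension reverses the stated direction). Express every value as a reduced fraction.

Apply edit: d3 := 2
  d6 = d3/4 + d5/5 = 29/20
  d7 = d6*2 - d2/3 = -31/10
  d8 = d2*4 - d4 = 64
  d9 = d6 + d3 = 69/20
  d10 = d5 - d1 = 3/2
  d11 = d5/3 = 19/12
  d12 = d9 + d3*2 + d6/2 = 327/40
  d13 = 10 - d7 = 131/10
Walk from origin (0, 0):
  seg 1: right by d4 = 8 → (8, 0)
  seg 2: right by d11 = 19/12 → (115/12, 0)
  seg 3: up by d8 = 64 → (115/12, 64)
  seg 4: up by d9 = 69/20 → (115/12, 1349/20)
  seg 5: up by d2 = 18 → (115/12, 1709/20)
  seg 6: down by d12 = 327/40 → (115/12, 3091/40)

d6 = 29/20
d7 = -31/10
d8 = 64
d9 = 69/20
d10 = 3/2
d11 = 19/12
d12 = 327/40
d13 = 131/10
endpoint = (115/12, 3091/40)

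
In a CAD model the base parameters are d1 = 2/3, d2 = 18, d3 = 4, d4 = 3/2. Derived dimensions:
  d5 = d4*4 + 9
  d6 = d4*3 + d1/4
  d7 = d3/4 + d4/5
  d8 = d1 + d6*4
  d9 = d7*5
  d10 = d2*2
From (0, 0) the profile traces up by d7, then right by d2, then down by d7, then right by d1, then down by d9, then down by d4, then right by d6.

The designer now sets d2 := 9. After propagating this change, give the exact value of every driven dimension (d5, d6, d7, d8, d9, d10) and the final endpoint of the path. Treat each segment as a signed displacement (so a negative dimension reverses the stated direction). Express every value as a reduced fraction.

Apply edit: d2 := 9
  d5 = d4*4 + 9 = 15
  d6 = d4*3 + d1/4 = 14/3
  d7 = d3/4 + d4/5 = 13/10
  d8 = d1 + d6*4 = 58/3
  d9 = d7*5 = 13/2
  d10 = d2*2 = 18
Walk from origin (0, 0):
  seg 1: up by d7 = 13/10 → (0, 13/10)
  seg 2: right by d2 = 9 → (9, 13/10)
  seg 3: down by d7 = 13/10 → (9, 0)
  seg 4: right by d1 = 2/3 → (29/3, 0)
  seg 5: down by d9 = 13/2 → (29/3, -13/2)
  seg 6: down by d4 = 3/2 → (29/3, -8)
  seg 7: right by d6 = 14/3 → (43/3, -8)

d5 = 15
d6 = 14/3
d7 = 13/10
d8 = 58/3
d9 = 13/2
d10 = 18
endpoint = (43/3, -8)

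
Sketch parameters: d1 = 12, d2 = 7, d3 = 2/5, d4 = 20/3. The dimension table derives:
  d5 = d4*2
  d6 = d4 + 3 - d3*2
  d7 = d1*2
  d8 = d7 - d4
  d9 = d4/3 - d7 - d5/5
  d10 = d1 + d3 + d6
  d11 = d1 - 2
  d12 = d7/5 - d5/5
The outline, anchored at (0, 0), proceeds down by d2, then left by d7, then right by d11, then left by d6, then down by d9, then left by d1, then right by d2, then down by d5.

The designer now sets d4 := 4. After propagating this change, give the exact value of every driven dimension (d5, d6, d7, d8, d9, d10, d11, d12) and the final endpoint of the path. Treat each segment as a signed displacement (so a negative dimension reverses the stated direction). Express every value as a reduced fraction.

Apply edit: d4 := 4
  d5 = d4*2 = 8
  d6 = d4 + 3 - d3*2 = 31/5
  d7 = d1*2 = 24
  d8 = d7 - d4 = 20
  d9 = d4/3 - d7 - d5/5 = -364/15
  d10 = d1 + d3 + d6 = 93/5
  d11 = d1 - 2 = 10
  d12 = d7/5 - d5/5 = 16/5
Walk from origin (0, 0):
  seg 1: down by d2 = 7 → (0, -7)
  seg 2: left by d7 = 24 → (-24, -7)
  seg 3: right by d11 = 10 → (-14, -7)
  seg 4: left by d6 = 31/5 → (-101/5, -7)
  seg 5: down by d9 = -364/15 → (-101/5, 259/15)
  seg 6: left by d1 = 12 → (-161/5, 259/15)
  seg 7: right by d2 = 7 → (-126/5, 259/15)
  seg 8: down by d5 = 8 → (-126/5, 139/15)

d5 = 8
d6 = 31/5
d7 = 24
d8 = 20
d9 = -364/15
d10 = 93/5
d11 = 10
d12 = 16/5
endpoint = (-126/5, 139/15)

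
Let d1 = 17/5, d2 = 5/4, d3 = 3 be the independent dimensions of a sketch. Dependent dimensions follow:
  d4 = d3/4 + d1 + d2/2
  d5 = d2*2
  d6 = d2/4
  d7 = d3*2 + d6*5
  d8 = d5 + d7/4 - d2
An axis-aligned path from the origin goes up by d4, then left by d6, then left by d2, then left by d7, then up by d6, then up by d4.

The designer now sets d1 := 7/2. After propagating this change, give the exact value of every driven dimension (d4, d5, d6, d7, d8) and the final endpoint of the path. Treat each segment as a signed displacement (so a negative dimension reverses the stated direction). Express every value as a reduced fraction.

d4 = 39/8
d5 = 5/2
d6 = 5/16
d7 = 121/16
d8 = 201/64
endpoint = (-73/8, 161/16)

Apply edit: d1 := 7/2
  d4 = d3/4 + d1 + d2/2 = 39/8
  d5 = d2*2 = 5/2
  d6 = d2/4 = 5/16
  d7 = d3*2 + d6*5 = 121/16
  d8 = d5 + d7/4 - d2 = 201/64
Walk from origin (0, 0):
  seg 1: up by d4 = 39/8 → (0, 39/8)
  seg 2: left by d6 = 5/16 → (-5/16, 39/8)
  seg 3: left by d2 = 5/4 → (-25/16, 39/8)
  seg 4: left by d7 = 121/16 → (-73/8, 39/8)
  seg 5: up by d6 = 5/16 → (-73/8, 83/16)
  seg 6: up by d4 = 39/8 → (-73/8, 161/16)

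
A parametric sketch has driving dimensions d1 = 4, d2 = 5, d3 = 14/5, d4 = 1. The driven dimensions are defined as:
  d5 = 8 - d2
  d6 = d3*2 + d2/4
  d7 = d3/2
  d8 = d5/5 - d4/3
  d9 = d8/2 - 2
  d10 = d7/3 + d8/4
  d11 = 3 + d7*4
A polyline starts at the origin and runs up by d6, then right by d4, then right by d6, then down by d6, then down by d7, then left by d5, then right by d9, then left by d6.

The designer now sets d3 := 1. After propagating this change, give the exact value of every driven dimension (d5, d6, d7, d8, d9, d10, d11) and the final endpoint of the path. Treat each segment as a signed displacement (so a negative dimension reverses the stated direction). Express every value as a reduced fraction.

d5 = 3
d6 = 13/4
d7 = 1/2
d8 = 4/15
d9 = -28/15
d10 = 7/30
d11 = 5
endpoint = (-58/15, -1/2)

Apply edit: d3 := 1
  d5 = 8 - d2 = 3
  d6 = d3*2 + d2/4 = 13/4
  d7 = d3/2 = 1/2
  d8 = d5/5 - d4/3 = 4/15
  d9 = d8/2 - 2 = -28/15
  d10 = d7/3 + d8/4 = 7/30
  d11 = 3 + d7*4 = 5
Walk from origin (0, 0):
  seg 1: up by d6 = 13/4 → (0, 13/4)
  seg 2: right by d4 = 1 → (1, 13/4)
  seg 3: right by d6 = 13/4 → (17/4, 13/4)
  seg 4: down by d6 = 13/4 → (17/4, 0)
  seg 5: down by d7 = 1/2 → (17/4, -1/2)
  seg 6: left by d5 = 3 → (5/4, -1/2)
  seg 7: right by d9 = -28/15 → (-37/60, -1/2)
  seg 8: left by d6 = 13/4 → (-58/15, -1/2)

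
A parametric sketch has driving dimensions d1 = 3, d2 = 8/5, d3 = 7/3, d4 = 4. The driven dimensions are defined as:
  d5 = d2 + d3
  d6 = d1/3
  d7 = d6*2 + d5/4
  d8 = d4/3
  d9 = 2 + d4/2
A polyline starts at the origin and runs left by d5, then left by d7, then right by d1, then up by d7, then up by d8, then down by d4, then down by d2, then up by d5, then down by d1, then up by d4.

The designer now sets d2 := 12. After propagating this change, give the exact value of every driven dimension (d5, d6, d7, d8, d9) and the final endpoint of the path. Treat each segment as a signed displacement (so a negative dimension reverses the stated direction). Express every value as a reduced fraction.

d5 = 43/3
d6 = 1
d7 = 67/12
d8 = 4/3
d9 = 4
endpoint = (-203/12, 25/4)

Apply edit: d2 := 12
  d5 = d2 + d3 = 43/3
  d6 = d1/3 = 1
  d7 = d6*2 + d5/4 = 67/12
  d8 = d4/3 = 4/3
  d9 = 2 + d4/2 = 4
Walk from origin (0, 0):
  seg 1: left by d5 = 43/3 → (-43/3, 0)
  seg 2: left by d7 = 67/12 → (-239/12, 0)
  seg 3: right by d1 = 3 → (-203/12, 0)
  seg 4: up by d7 = 67/12 → (-203/12, 67/12)
  seg 5: up by d8 = 4/3 → (-203/12, 83/12)
  seg 6: down by d4 = 4 → (-203/12, 35/12)
  seg 7: down by d2 = 12 → (-203/12, -109/12)
  seg 8: up by d5 = 43/3 → (-203/12, 21/4)
  seg 9: down by d1 = 3 → (-203/12, 9/4)
  seg 10: up by d4 = 4 → (-203/12, 25/4)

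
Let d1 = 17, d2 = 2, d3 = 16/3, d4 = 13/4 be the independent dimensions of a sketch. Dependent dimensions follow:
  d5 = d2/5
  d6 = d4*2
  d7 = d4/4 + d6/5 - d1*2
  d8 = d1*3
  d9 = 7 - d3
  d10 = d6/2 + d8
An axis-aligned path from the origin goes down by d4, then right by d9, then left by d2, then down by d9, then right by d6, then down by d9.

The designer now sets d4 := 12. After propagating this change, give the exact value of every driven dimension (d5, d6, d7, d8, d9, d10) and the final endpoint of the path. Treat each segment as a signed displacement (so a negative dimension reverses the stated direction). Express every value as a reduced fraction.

d5 = 2/5
d6 = 24
d7 = -131/5
d8 = 51
d9 = 5/3
d10 = 63
endpoint = (71/3, -46/3)

Apply edit: d4 := 12
  d5 = d2/5 = 2/5
  d6 = d4*2 = 24
  d7 = d4/4 + d6/5 - d1*2 = -131/5
  d8 = d1*3 = 51
  d9 = 7 - d3 = 5/3
  d10 = d6/2 + d8 = 63
Walk from origin (0, 0):
  seg 1: down by d4 = 12 → (0, -12)
  seg 2: right by d9 = 5/3 → (5/3, -12)
  seg 3: left by d2 = 2 → (-1/3, -12)
  seg 4: down by d9 = 5/3 → (-1/3, -41/3)
  seg 5: right by d6 = 24 → (71/3, -41/3)
  seg 6: down by d9 = 5/3 → (71/3, -46/3)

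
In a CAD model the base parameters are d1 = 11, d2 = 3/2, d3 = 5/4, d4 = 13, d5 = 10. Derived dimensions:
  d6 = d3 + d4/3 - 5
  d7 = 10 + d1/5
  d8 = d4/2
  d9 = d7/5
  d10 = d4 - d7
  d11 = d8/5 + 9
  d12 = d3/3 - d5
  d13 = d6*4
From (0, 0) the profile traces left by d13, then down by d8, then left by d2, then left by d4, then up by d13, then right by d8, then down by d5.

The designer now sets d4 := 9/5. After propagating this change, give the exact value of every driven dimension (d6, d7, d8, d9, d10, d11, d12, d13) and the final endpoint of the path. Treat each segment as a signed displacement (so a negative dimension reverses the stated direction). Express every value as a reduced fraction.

d6 = -63/20
d7 = 61/5
d8 = 9/10
d9 = 61/25
d10 = -52/5
d11 = 459/50
d12 = -115/12
d13 = -63/5
endpoint = (51/5, -47/2)

Apply edit: d4 := 9/5
  d6 = d3 + d4/3 - 5 = -63/20
  d7 = 10 + d1/5 = 61/5
  d8 = d4/2 = 9/10
  d9 = d7/5 = 61/25
  d10 = d4 - d7 = -52/5
  d11 = d8/5 + 9 = 459/50
  d12 = d3/3 - d5 = -115/12
  d13 = d6*4 = -63/5
Walk from origin (0, 0):
  seg 1: left by d13 = -63/5 → (63/5, 0)
  seg 2: down by d8 = 9/10 → (63/5, -9/10)
  seg 3: left by d2 = 3/2 → (111/10, -9/10)
  seg 4: left by d4 = 9/5 → (93/10, -9/10)
  seg 5: up by d13 = -63/5 → (93/10, -27/2)
  seg 6: right by d8 = 9/10 → (51/5, -27/2)
  seg 7: down by d5 = 10 → (51/5, -47/2)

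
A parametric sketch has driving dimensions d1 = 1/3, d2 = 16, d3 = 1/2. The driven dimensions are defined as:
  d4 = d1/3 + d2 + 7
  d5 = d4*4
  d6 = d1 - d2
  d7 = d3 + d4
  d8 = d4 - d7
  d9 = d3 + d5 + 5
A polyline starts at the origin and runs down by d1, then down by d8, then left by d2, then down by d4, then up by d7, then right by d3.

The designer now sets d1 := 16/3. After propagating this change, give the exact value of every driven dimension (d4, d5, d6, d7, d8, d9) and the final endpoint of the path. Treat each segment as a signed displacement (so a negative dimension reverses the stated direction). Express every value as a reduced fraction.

Apply edit: d1 := 16/3
  d4 = d1/3 + d2 + 7 = 223/9
  d5 = d4*4 = 892/9
  d6 = d1 - d2 = -32/3
  d7 = d3 + d4 = 455/18
  d8 = d4 - d7 = -1/2
  d9 = d3 + d5 + 5 = 1883/18
Walk from origin (0, 0):
  seg 1: down by d1 = 16/3 → (0, -16/3)
  seg 2: down by d8 = -1/2 → (0, -29/6)
  seg 3: left by d2 = 16 → (-16, -29/6)
  seg 4: down by d4 = 223/9 → (-16, -533/18)
  seg 5: up by d7 = 455/18 → (-16, -13/3)
  seg 6: right by d3 = 1/2 → (-31/2, -13/3)

d4 = 223/9
d5 = 892/9
d6 = -32/3
d7 = 455/18
d8 = -1/2
d9 = 1883/18
endpoint = (-31/2, -13/3)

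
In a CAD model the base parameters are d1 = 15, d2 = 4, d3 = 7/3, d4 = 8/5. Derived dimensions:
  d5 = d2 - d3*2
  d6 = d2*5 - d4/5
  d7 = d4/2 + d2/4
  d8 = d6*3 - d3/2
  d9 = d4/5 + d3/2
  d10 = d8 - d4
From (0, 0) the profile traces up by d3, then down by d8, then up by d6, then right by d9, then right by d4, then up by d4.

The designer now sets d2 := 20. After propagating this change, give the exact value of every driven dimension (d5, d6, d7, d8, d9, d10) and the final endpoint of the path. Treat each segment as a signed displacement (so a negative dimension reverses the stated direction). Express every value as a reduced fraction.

Apply edit: d2 := 20
  d5 = d2 - d3*2 = 46/3
  d6 = d2*5 - d4/5 = 2492/25
  d7 = d4/2 + d2/4 = 29/5
  d8 = d6*3 - d3/2 = 44681/150
  d9 = d4/5 + d3/2 = 223/150
  d10 = d8 - d4 = 44441/150
Walk from origin (0, 0):
  seg 1: up by d3 = 7/3 → (0, 7/3)
  seg 2: down by d8 = 44681/150 → (0, -14777/50)
  seg 3: up by d6 = 2492/25 → (0, -9793/50)
  seg 4: right by d9 = 223/150 → (223/150, -9793/50)
  seg 5: right by d4 = 8/5 → (463/150, -9793/50)
  seg 6: up by d4 = 8/5 → (463/150, -9713/50)

d5 = 46/3
d6 = 2492/25
d7 = 29/5
d8 = 44681/150
d9 = 223/150
d10 = 44441/150
endpoint = (463/150, -9713/50)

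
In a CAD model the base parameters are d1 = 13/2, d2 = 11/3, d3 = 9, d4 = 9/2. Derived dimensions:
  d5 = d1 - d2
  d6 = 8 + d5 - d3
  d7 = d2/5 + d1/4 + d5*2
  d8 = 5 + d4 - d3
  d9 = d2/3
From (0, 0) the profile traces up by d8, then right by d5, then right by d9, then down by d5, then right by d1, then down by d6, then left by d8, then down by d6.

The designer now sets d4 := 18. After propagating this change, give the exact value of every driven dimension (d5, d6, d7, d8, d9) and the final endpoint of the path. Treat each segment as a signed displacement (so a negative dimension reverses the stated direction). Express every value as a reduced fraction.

Apply edit: d4 := 18
  d5 = d1 - d2 = 17/6
  d6 = 8 + d5 - d3 = 11/6
  d7 = d2/5 + d1/4 + d5*2 = 321/40
  d8 = 5 + d4 - d3 = 14
  d9 = d2/3 = 11/9
Walk from origin (0, 0):
  seg 1: up by d8 = 14 → (0, 14)
  seg 2: right by d5 = 17/6 → (17/6, 14)
  seg 3: right by d9 = 11/9 → (73/18, 14)
  seg 4: down by d5 = 17/6 → (73/18, 67/6)
  seg 5: right by d1 = 13/2 → (95/9, 67/6)
  seg 6: down by d6 = 11/6 → (95/9, 28/3)
  seg 7: left by d8 = 14 → (-31/9, 28/3)
  seg 8: down by d6 = 11/6 → (-31/9, 15/2)

d5 = 17/6
d6 = 11/6
d7 = 321/40
d8 = 14
d9 = 11/9
endpoint = (-31/9, 15/2)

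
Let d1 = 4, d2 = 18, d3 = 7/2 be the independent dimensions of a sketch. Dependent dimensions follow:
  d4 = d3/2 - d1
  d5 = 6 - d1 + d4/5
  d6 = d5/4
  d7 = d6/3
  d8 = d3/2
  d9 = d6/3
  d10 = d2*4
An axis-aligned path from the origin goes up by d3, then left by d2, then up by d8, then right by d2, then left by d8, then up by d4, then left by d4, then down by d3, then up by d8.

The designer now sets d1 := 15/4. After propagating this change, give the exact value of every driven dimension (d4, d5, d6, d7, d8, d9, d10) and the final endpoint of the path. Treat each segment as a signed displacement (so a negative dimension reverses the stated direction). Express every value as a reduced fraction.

d4 = -2
d5 = 37/20
d6 = 37/80
d7 = 37/240
d8 = 7/4
d9 = 37/240
d10 = 72
endpoint = (1/4, 3/2)

Apply edit: d1 := 15/4
  d4 = d3/2 - d1 = -2
  d5 = 6 - d1 + d4/5 = 37/20
  d6 = d5/4 = 37/80
  d7 = d6/3 = 37/240
  d8 = d3/2 = 7/4
  d9 = d6/3 = 37/240
  d10 = d2*4 = 72
Walk from origin (0, 0):
  seg 1: up by d3 = 7/2 → (0, 7/2)
  seg 2: left by d2 = 18 → (-18, 7/2)
  seg 3: up by d8 = 7/4 → (-18, 21/4)
  seg 4: right by d2 = 18 → (0, 21/4)
  seg 5: left by d8 = 7/4 → (-7/4, 21/4)
  seg 6: up by d4 = -2 → (-7/4, 13/4)
  seg 7: left by d4 = -2 → (1/4, 13/4)
  seg 8: down by d3 = 7/2 → (1/4, -1/4)
  seg 9: up by d8 = 7/4 → (1/4, 3/2)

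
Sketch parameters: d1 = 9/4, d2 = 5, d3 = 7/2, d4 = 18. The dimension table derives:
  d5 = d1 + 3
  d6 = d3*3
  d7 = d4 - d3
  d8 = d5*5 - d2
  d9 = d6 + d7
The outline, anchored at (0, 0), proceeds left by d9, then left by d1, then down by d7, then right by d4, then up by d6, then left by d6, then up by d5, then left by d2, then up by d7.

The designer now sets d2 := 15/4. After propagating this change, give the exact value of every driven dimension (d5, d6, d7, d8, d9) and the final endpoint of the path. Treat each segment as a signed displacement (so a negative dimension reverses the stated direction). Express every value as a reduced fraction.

d5 = 21/4
d6 = 21/2
d7 = 29/2
d8 = 45/2
d9 = 25
endpoint = (-47/2, 63/4)

Apply edit: d2 := 15/4
  d5 = d1 + 3 = 21/4
  d6 = d3*3 = 21/2
  d7 = d4 - d3 = 29/2
  d8 = d5*5 - d2 = 45/2
  d9 = d6 + d7 = 25
Walk from origin (0, 0):
  seg 1: left by d9 = 25 → (-25, 0)
  seg 2: left by d1 = 9/4 → (-109/4, 0)
  seg 3: down by d7 = 29/2 → (-109/4, -29/2)
  seg 4: right by d4 = 18 → (-37/4, -29/2)
  seg 5: up by d6 = 21/2 → (-37/4, -4)
  seg 6: left by d6 = 21/2 → (-79/4, -4)
  seg 7: up by d5 = 21/4 → (-79/4, 5/4)
  seg 8: left by d2 = 15/4 → (-47/2, 5/4)
  seg 9: up by d7 = 29/2 → (-47/2, 63/4)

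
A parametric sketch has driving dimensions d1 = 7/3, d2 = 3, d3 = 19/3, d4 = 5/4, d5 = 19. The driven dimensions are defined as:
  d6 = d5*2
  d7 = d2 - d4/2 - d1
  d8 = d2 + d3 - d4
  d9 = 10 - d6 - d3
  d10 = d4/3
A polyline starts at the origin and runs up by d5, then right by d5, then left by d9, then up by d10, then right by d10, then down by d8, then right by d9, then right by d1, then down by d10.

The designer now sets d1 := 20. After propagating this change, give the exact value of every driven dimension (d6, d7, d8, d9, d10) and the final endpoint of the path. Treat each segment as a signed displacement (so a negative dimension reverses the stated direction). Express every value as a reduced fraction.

Apply edit: d1 := 20
  d6 = d5*2 = 38
  d7 = d2 - d4/2 - d1 = -141/8
  d8 = d2 + d3 - d4 = 97/12
  d9 = 10 - d6 - d3 = -103/3
  d10 = d4/3 = 5/12
Walk from origin (0, 0):
  seg 1: up by d5 = 19 → (0, 19)
  seg 2: right by d5 = 19 → (19, 19)
  seg 3: left by d9 = -103/3 → (160/3, 19)
  seg 4: up by d10 = 5/12 → (160/3, 233/12)
  seg 5: right by d10 = 5/12 → (215/4, 233/12)
  seg 6: down by d8 = 97/12 → (215/4, 34/3)
  seg 7: right by d9 = -103/3 → (233/12, 34/3)
  seg 8: right by d1 = 20 → (473/12, 34/3)
  seg 9: down by d10 = 5/12 → (473/12, 131/12)

d6 = 38
d7 = -141/8
d8 = 97/12
d9 = -103/3
d10 = 5/12
endpoint = (473/12, 131/12)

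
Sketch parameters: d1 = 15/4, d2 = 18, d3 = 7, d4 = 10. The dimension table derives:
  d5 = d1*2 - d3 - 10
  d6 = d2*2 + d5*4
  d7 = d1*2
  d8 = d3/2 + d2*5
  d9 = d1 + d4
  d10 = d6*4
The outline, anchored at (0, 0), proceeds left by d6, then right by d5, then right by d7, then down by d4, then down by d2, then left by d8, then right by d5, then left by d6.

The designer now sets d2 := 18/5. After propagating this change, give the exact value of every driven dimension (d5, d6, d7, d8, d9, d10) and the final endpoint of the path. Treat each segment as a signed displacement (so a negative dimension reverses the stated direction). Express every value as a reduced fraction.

d5 = -19/2
d6 = -154/5
d7 = 15/2
d8 = 43/2
d9 = 55/4
d10 = -616/5
endpoint = (143/5, -68/5)

Apply edit: d2 := 18/5
  d5 = d1*2 - d3 - 10 = -19/2
  d6 = d2*2 + d5*4 = -154/5
  d7 = d1*2 = 15/2
  d8 = d3/2 + d2*5 = 43/2
  d9 = d1 + d4 = 55/4
  d10 = d6*4 = -616/5
Walk from origin (0, 0):
  seg 1: left by d6 = -154/5 → (154/5, 0)
  seg 2: right by d5 = -19/2 → (213/10, 0)
  seg 3: right by d7 = 15/2 → (144/5, 0)
  seg 4: down by d4 = 10 → (144/5, -10)
  seg 5: down by d2 = 18/5 → (144/5, -68/5)
  seg 6: left by d8 = 43/2 → (73/10, -68/5)
  seg 7: right by d5 = -19/2 → (-11/5, -68/5)
  seg 8: left by d6 = -154/5 → (143/5, -68/5)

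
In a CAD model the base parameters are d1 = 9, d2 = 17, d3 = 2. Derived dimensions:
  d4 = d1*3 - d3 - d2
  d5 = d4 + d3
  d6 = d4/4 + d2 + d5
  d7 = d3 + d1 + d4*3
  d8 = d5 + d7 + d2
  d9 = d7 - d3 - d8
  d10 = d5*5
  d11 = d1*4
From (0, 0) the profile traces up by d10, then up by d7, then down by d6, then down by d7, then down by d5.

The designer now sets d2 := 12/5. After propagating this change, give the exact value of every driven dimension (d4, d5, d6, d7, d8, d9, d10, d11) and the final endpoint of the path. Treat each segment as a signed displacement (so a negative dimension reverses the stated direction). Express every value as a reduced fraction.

Apply edit: d2 := 12/5
  d4 = d1*3 - d3 - d2 = 113/5
  d5 = d4 + d3 = 123/5
  d6 = d4/4 + d2 + d5 = 653/20
  d7 = d3 + d1 + d4*3 = 394/5
  d8 = d5 + d7 + d2 = 529/5
  d9 = d7 - d3 - d8 = -29
  d10 = d5*5 = 123
  d11 = d1*4 = 36
Walk from origin (0, 0):
  seg 1: up by d10 = 123 → (0, 123)
  seg 2: up by d7 = 394/5 → (0, 1009/5)
  seg 3: down by d6 = 653/20 → (0, 3383/20)
  seg 4: down by d7 = 394/5 → (0, 1807/20)
  seg 5: down by d5 = 123/5 → (0, 263/4)

d4 = 113/5
d5 = 123/5
d6 = 653/20
d7 = 394/5
d8 = 529/5
d9 = -29
d10 = 123
d11 = 36
endpoint = (0, 263/4)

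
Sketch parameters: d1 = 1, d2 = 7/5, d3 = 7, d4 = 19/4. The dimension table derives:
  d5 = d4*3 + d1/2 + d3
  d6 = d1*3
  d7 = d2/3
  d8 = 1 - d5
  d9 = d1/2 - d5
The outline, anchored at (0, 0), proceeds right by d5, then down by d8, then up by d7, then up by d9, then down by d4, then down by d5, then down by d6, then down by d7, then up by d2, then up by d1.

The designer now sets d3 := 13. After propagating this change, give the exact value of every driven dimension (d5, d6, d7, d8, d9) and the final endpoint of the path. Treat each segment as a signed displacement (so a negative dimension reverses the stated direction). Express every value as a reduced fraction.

d5 = 111/4
d6 = 3
d7 = 7/15
d8 = -107/4
d9 = -109/4
endpoint = (111/4, -168/5)

Apply edit: d3 := 13
  d5 = d4*3 + d1/2 + d3 = 111/4
  d6 = d1*3 = 3
  d7 = d2/3 = 7/15
  d8 = 1 - d5 = -107/4
  d9 = d1/2 - d5 = -109/4
Walk from origin (0, 0):
  seg 1: right by d5 = 111/4 → (111/4, 0)
  seg 2: down by d8 = -107/4 → (111/4, 107/4)
  seg 3: up by d7 = 7/15 → (111/4, 1633/60)
  seg 4: up by d9 = -109/4 → (111/4, -1/30)
  seg 5: down by d4 = 19/4 → (111/4, -287/60)
  seg 6: down by d5 = 111/4 → (111/4, -488/15)
  seg 7: down by d6 = 3 → (111/4, -533/15)
  seg 8: down by d7 = 7/15 → (111/4, -36)
  seg 9: up by d2 = 7/5 → (111/4, -173/5)
  seg 10: up by d1 = 1 → (111/4, -168/5)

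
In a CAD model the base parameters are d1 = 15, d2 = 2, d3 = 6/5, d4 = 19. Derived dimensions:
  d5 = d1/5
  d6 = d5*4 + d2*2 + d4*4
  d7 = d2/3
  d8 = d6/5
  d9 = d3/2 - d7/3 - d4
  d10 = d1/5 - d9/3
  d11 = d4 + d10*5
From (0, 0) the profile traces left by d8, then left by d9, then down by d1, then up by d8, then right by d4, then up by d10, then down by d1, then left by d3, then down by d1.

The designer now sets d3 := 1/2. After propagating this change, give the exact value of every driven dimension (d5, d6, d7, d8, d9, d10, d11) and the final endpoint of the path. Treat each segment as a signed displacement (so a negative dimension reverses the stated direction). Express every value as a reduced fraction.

d5 = 3
d6 = 92
d7 = 2/3
d8 = 92/5
d9 = -683/36
d10 = 1007/108
d11 = 7087/108
endpoint = (3433/180, -9329/540)

Apply edit: d3 := 1/2
  d5 = d1/5 = 3
  d6 = d5*4 + d2*2 + d4*4 = 92
  d7 = d2/3 = 2/3
  d8 = d6/5 = 92/5
  d9 = d3/2 - d7/3 - d4 = -683/36
  d10 = d1/5 - d9/3 = 1007/108
  d11 = d4 + d10*5 = 7087/108
Walk from origin (0, 0):
  seg 1: left by d8 = 92/5 → (-92/5, 0)
  seg 2: left by d9 = -683/36 → (103/180, 0)
  seg 3: down by d1 = 15 → (103/180, -15)
  seg 4: up by d8 = 92/5 → (103/180, 17/5)
  seg 5: right by d4 = 19 → (3523/180, 17/5)
  seg 6: up by d10 = 1007/108 → (3523/180, 6871/540)
  seg 7: down by d1 = 15 → (3523/180, -1229/540)
  seg 8: left by d3 = 1/2 → (3433/180, -1229/540)
  seg 9: down by d1 = 15 → (3433/180, -9329/540)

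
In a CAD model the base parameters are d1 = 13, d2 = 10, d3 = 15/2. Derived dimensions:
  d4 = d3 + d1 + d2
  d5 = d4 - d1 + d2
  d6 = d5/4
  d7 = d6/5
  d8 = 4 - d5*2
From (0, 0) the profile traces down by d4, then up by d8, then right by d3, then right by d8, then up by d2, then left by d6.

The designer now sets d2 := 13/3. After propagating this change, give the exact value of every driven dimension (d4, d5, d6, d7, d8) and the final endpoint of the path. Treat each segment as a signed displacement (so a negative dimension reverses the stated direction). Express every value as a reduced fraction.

d4 = 149/6
d5 = 97/6
d6 = 97/24
d7 = 97/120
d8 = -85/3
endpoint = (-199/8, -293/6)

Apply edit: d2 := 13/3
  d4 = d3 + d1 + d2 = 149/6
  d5 = d4 - d1 + d2 = 97/6
  d6 = d5/4 = 97/24
  d7 = d6/5 = 97/120
  d8 = 4 - d5*2 = -85/3
Walk from origin (0, 0):
  seg 1: down by d4 = 149/6 → (0, -149/6)
  seg 2: up by d8 = -85/3 → (0, -319/6)
  seg 3: right by d3 = 15/2 → (15/2, -319/6)
  seg 4: right by d8 = -85/3 → (-125/6, -319/6)
  seg 5: up by d2 = 13/3 → (-125/6, -293/6)
  seg 6: left by d6 = 97/24 → (-199/8, -293/6)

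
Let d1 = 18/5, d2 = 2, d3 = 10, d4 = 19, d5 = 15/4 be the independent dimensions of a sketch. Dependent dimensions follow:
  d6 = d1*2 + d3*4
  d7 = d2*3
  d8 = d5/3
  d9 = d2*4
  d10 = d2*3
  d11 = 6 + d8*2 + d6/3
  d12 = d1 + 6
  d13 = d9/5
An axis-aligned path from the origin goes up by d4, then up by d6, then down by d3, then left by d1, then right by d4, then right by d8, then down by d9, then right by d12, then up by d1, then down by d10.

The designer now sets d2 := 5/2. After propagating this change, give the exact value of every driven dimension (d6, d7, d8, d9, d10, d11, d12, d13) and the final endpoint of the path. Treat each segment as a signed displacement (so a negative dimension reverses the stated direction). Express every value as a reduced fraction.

Apply edit: d2 := 5/2
  d6 = d1*2 + d3*4 = 236/5
  d7 = d2*3 = 15/2
  d8 = d5/3 = 5/4
  d9 = d2*4 = 10
  d10 = d2*3 = 15/2
  d11 = 6 + d8*2 + d6/3 = 727/30
  d12 = d1 + 6 = 48/5
  d13 = d9/5 = 2
Walk from origin (0, 0):
  seg 1: up by d4 = 19 → (0, 19)
  seg 2: up by d6 = 236/5 → (0, 331/5)
  seg 3: down by d3 = 10 → (0, 281/5)
  seg 4: left by d1 = 18/5 → (-18/5, 281/5)
  seg 5: right by d4 = 19 → (77/5, 281/5)
  seg 6: right by d8 = 5/4 → (333/20, 281/5)
  seg 7: down by d9 = 10 → (333/20, 231/5)
  seg 8: right by d12 = 48/5 → (105/4, 231/5)
  seg 9: up by d1 = 18/5 → (105/4, 249/5)
  seg 10: down by d10 = 15/2 → (105/4, 423/10)

d6 = 236/5
d7 = 15/2
d8 = 5/4
d9 = 10
d10 = 15/2
d11 = 727/30
d12 = 48/5
d13 = 2
endpoint = (105/4, 423/10)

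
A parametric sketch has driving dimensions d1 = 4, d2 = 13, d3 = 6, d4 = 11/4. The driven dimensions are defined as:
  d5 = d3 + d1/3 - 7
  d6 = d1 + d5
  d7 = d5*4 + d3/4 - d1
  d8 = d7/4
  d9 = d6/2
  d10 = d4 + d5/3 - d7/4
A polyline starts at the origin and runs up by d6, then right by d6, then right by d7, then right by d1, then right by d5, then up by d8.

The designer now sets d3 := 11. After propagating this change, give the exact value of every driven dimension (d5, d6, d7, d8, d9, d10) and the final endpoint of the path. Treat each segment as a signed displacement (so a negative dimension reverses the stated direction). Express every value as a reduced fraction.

d5 = 16/3
d6 = 28/3
d7 = 241/12
d8 = 241/48
d9 = 14/3
d10 = -71/144
endpoint = (155/4, 689/48)

Apply edit: d3 := 11
  d5 = d3 + d1/3 - 7 = 16/3
  d6 = d1 + d5 = 28/3
  d7 = d5*4 + d3/4 - d1 = 241/12
  d8 = d7/4 = 241/48
  d9 = d6/2 = 14/3
  d10 = d4 + d5/3 - d7/4 = -71/144
Walk from origin (0, 0):
  seg 1: up by d6 = 28/3 → (0, 28/3)
  seg 2: right by d6 = 28/3 → (28/3, 28/3)
  seg 3: right by d7 = 241/12 → (353/12, 28/3)
  seg 4: right by d1 = 4 → (401/12, 28/3)
  seg 5: right by d5 = 16/3 → (155/4, 28/3)
  seg 6: up by d8 = 241/48 → (155/4, 689/48)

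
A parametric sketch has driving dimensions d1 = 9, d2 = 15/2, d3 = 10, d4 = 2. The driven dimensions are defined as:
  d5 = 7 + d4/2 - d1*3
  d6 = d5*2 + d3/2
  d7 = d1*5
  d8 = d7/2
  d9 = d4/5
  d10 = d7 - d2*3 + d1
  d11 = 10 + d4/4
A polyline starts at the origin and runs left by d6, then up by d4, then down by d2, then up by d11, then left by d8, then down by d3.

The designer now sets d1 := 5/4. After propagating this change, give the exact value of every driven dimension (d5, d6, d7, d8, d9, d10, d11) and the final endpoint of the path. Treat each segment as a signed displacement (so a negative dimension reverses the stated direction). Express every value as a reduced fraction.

d5 = 17/4
d6 = 27/2
d7 = 25/4
d8 = 25/8
d9 = 2/5
d10 = -15
d11 = 21/2
endpoint = (-133/8, -5)

Apply edit: d1 := 5/4
  d5 = 7 + d4/2 - d1*3 = 17/4
  d6 = d5*2 + d3/2 = 27/2
  d7 = d1*5 = 25/4
  d8 = d7/2 = 25/8
  d9 = d4/5 = 2/5
  d10 = d7 - d2*3 + d1 = -15
  d11 = 10 + d4/4 = 21/2
Walk from origin (0, 0):
  seg 1: left by d6 = 27/2 → (-27/2, 0)
  seg 2: up by d4 = 2 → (-27/2, 2)
  seg 3: down by d2 = 15/2 → (-27/2, -11/2)
  seg 4: up by d11 = 21/2 → (-27/2, 5)
  seg 5: left by d8 = 25/8 → (-133/8, 5)
  seg 6: down by d3 = 10 → (-133/8, -5)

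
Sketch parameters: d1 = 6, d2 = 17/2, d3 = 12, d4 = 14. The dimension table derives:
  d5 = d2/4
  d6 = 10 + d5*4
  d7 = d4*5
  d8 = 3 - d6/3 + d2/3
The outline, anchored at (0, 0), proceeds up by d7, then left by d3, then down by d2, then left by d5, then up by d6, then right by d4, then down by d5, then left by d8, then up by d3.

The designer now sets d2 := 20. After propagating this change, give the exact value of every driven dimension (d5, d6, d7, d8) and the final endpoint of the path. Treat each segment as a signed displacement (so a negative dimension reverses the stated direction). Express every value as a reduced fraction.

d5 = 5
d6 = 30
d7 = 70
d8 = -1/3
endpoint = (-8/3, 87)

Apply edit: d2 := 20
  d5 = d2/4 = 5
  d6 = 10 + d5*4 = 30
  d7 = d4*5 = 70
  d8 = 3 - d6/3 + d2/3 = -1/3
Walk from origin (0, 0):
  seg 1: up by d7 = 70 → (0, 70)
  seg 2: left by d3 = 12 → (-12, 70)
  seg 3: down by d2 = 20 → (-12, 50)
  seg 4: left by d5 = 5 → (-17, 50)
  seg 5: up by d6 = 30 → (-17, 80)
  seg 6: right by d4 = 14 → (-3, 80)
  seg 7: down by d5 = 5 → (-3, 75)
  seg 8: left by d8 = -1/3 → (-8/3, 75)
  seg 9: up by d3 = 12 → (-8/3, 87)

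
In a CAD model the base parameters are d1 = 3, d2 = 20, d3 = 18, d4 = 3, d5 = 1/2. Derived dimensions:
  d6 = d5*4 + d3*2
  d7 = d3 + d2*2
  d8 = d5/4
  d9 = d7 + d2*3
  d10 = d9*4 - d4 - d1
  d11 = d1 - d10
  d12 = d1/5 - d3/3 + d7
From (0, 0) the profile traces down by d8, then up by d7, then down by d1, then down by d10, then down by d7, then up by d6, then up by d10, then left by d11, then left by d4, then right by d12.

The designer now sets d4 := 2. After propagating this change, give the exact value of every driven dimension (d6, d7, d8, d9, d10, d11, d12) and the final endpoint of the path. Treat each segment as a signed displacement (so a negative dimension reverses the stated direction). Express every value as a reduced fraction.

d6 = 38
d7 = 58
d8 = 1/8
d9 = 118
d10 = 467
d11 = -464
d12 = 263/5
endpoint = (2573/5, 279/8)

Apply edit: d4 := 2
  d6 = d5*4 + d3*2 = 38
  d7 = d3 + d2*2 = 58
  d8 = d5/4 = 1/8
  d9 = d7 + d2*3 = 118
  d10 = d9*4 - d4 - d1 = 467
  d11 = d1 - d10 = -464
  d12 = d1/5 - d3/3 + d7 = 263/5
Walk from origin (0, 0):
  seg 1: down by d8 = 1/8 → (0, -1/8)
  seg 2: up by d7 = 58 → (0, 463/8)
  seg 3: down by d1 = 3 → (0, 439/8)
  seg 4: down by d10 = 467 → (0, -3297/8)
  seg 5: down by d7 = 58 → (0, -3761/8)
  seg 6: up by d6 = 38 → (0, -3457/8)
  seg 7: up by d10 = 467 → (0, 279/8)
  seg 8: left by d11 = -464 → (464, 279/8)
  seg 9: left by d4 = 2 → (462, 279/8)
  seg 10: right by d12 = 263/5 → (2573/5, 279/8)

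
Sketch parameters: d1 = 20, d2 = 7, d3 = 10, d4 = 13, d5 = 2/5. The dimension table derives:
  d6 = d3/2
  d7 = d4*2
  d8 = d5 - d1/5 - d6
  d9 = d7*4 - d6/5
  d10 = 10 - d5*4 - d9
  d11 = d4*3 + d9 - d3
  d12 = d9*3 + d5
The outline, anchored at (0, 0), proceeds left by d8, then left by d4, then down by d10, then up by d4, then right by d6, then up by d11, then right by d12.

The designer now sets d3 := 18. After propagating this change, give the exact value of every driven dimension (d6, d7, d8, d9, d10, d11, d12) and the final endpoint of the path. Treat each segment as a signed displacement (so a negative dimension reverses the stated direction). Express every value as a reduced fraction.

d6 = 9
d7 = 26
d8 = -63/5
d9 = 511/5
d10 = -469/5
d11 = 616/5
d12 = 307
endpoint = (1578/5, 230)

Apply edit: d3 := 18
  d6 = d3/2 = 9
  d7 = d4*2 = 26
  d8 = d5 - d1/5 - d6 = -63/5
  d9 = d7*4 - d6/5 = 511/5
  d10 = 10 - d5*4 - d9 = -469/5
  d11 = d4*3 + d9 - d3 = 616/5
  d12 = d9*3 + d5 = 307
Walk from origin (0, 0):
  seg 1: left by d8 = -63/5 → (63/5, 0)
  seg 2: left by d4 = 13 → (-2/5, 0)
  seg 3: down by d10 = -469/5 → (-2/5, 469/5)
  seg 4: up by d4 = 13 → (-2/5, 534/5)
  seg 5: right by d6 = 9 → (43/5, 534/5)
  seg 6: up by d11 = 616/5 → (43/5, 230)
  seg 7: right by d12 = 307 → (1578/5, 230)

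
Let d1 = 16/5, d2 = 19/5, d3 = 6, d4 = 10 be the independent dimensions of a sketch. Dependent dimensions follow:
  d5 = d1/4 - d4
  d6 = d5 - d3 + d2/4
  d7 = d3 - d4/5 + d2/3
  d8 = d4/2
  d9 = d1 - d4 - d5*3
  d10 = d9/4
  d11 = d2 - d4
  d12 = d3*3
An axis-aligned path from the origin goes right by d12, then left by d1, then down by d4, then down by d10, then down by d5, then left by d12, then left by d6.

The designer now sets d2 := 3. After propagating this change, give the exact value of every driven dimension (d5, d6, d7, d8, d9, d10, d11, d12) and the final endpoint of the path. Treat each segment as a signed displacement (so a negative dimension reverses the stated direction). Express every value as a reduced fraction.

d5 = -46/5
d6 = -289/20
d7 = 5
d8 = 5
d9 = 104/5
d10 = 26/5
d11 = -7
d12 = 18
endpoint = (45/4, -6)

Apply edit: d2 := 3
  d5 = d1/4 - d4 = -46/5
  d6 = d5 - d3 + d2/4 = -289/20
  d7 = d3 - d4/5 + d2/3 = 5
  d8 = d4/2 = 5
  d9 = d1 - d4 - d5*3 = 104/5
  d10 = d9/4 = 26/5
  d11 = d2 - d4 = -7
  d12 = d3*3 = 18
Walk from origin (0, 0):
  seg 1: right by d12 = 18 → (18, 0)
  seg 2: left by d1 = 16/5 → (74/5, 0)
  seg 3: down by d4 = 10 → (74/5, -10)
  seg 4: down by d10 = 26/5 → (74/5, -76/5)
  seg 5: down by d5 = -46/5 → (74/5, -6)
  seg 6: left by d12 = 18 → (-16/5, -6)
  seg 7: left by d6 = -289/20 → (45/4, -6)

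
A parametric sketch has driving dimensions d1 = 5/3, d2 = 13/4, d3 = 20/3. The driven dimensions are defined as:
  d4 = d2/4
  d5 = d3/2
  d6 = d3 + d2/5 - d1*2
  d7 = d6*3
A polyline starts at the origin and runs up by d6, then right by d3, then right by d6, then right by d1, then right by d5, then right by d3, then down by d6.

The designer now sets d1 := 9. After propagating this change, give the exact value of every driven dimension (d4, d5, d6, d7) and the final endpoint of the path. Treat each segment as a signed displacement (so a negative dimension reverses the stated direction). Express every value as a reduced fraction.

d4 = 13/16
d5 = 10/3
d6 = -641/60
d7 = -641/20
endpoint = (899/60, 0)

Apply edit: d1 := 9
  d4 = d2/4 = 13/16
  d5 = d3/2 = 10/3
  d6 = d3 + d2/5 - d1*2 = -641/60
  d7 = d6*3 = -641/20
Walk from origin (0, 0):
  seg 1: up by d6 = -641/60 → (0, -641/60)
  seg 2: right by d3 = 20/3 → (20/3, -641/60)
  seg 3: right by d6 = -641/60 → (-241/60, -641/60)
  seg 4: right by d1 = 9 → (299/60, -641/60)
  seg 5: right by d5 = 10/3 → (499/60, -641/60)
  seg 6: right by d3 = 20/3 → (899/60, -641/60)
  seg 7: down by d6 = -641/60 → (899/60, 0)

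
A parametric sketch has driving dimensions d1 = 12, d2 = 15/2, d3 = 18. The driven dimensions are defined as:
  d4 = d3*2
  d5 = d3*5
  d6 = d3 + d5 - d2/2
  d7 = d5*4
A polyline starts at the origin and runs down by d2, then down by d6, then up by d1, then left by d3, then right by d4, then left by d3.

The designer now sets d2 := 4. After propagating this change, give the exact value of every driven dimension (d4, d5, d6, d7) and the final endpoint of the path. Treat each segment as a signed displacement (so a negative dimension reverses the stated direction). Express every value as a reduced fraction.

d4 = 36
d5 = 90
d6 = 106
d7 = 360
endpoint = (0, -98)

Apply edit: d2 := 4
  d4 = d3*2 = 36
  d5 = d3*5 = 90
  d6 = d3 + d5 - d2/2 = 106
  d7 = d5*4 = 360
Walk from origin (0, 0):
  seg 1: down by d2 = 4 → (0, -4)
  seg 2: down by d6 = 106 → (0, -110)
  seg 3: up by d1 = 12 → (0, -98)
  seg 4: left by d3 = 18 → (-18, -98)
  seg 5: right by d4 = 36 → (18, -98)
  seg 6: left by d3 = 18 → (0, -98)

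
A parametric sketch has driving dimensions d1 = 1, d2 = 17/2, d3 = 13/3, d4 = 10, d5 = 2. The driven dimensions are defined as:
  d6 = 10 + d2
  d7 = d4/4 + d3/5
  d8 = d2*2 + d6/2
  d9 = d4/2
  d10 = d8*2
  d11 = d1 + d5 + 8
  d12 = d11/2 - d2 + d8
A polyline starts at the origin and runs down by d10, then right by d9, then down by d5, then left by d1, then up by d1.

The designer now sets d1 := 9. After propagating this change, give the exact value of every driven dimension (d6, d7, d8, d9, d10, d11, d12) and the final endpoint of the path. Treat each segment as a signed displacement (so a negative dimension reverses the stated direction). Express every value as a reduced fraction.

Apply edit: d1 := 9
  d6 = 10 + d2 = 37/2
  d7 = d4/4 + d3/5 = 101/30
  d8 = d2*2 + d6/2 = 105/4
  d9 = d4/2 = 5
  d10 = d8*2 = 105/2
  d11 = d1 + d5 + 8 = 19
  d12 = d11/2 - d2 + d8 = 109/4
Walk from origin (0, 0):
  seg 1: down by d10 = 105/2 → (0, -105/2)
  seg 2: right by d9 = 5 → (5, -105/2)
  seg 3: down by d5 = 2 → (5, -109/2)
  seg 4: left by d1 = 9 → (-4, -109/2)
  seg 5: up by d1 = 9 → (-4, -91/2)

d6 = 37/2
d7 = 101/30
d8 = 105/4
d9 = 5
d10 = 105/2
d11 = 19
d12 = 109/4
endpoint = (-4, -91/2)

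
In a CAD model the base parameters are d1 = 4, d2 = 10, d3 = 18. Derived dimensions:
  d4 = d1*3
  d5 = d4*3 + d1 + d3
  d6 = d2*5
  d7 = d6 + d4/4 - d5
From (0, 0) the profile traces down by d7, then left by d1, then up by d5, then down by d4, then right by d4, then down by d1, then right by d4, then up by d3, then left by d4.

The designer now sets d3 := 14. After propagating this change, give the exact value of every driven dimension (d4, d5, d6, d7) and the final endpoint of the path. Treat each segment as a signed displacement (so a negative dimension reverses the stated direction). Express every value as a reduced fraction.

Apply edit: d3 := 14
  d4 = d1*3 = 12
  d5 = d4*3 + d1 + d3 = 54
  d6 = d2*5 = 50
  d7 = d6 + d4/4 - d5 = -1
Walk from origin (0, 0):
  seg 1: down by d7 = -1 → (0, 1)
  seg 2: left by d1 = 4 → (-4, 1)
  seg 3: up by d5 = 54 → (-4, 55)
  seg 4: down by d4 = 12 → (-4, 43)
  seg 5: right by d4 = 12 → (8, 43)
  seg 6: down by d1 = 4 → (8, 39)
  seg 7: right by d4 = 12 → (20, 39)
  seg 8: up by d3 = 14 → (20, 53)
  seg 9: left by d4 = 12 → (8, 53)

d4 = 12
d5 = 54
d6 = 50
d7 = -1
endpoint = (8, 53)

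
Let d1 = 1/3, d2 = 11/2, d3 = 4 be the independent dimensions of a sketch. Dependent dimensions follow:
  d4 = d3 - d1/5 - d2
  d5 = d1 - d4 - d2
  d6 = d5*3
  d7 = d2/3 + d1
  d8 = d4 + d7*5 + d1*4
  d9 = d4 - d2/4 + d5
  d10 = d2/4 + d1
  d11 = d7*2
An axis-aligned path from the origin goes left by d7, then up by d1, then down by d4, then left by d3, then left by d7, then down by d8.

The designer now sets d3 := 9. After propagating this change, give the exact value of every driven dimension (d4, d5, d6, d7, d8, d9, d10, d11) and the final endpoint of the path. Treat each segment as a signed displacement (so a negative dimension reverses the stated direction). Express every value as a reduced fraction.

Apply edit: d3 := 9
  d4 = d3 - d1/5 - d2 = 103/30
  d5 = d1 - d4 - d2 = -43/5
  d6 = d5*3 = -129/5
  d7 = d2/3 + d1 = 13/6
  d8 = d4 + d7*5 + d1*4 = 78/5
  d9 = d4 - d2/4 + d5 = -157/24
  d10 = d2/4 + d1 = 41/24
  d11 = d7*2 = 13/3
Walk from origin (0, 0):
  seg 1: left by d7 = 13/6 → (-13/6, 0)
  seg 2: up by d1 = 1/3 → (-13/6, 1/3)
  seg 3: down by d4 = 103/30 → (-13/6, -31/10)
  seg 4: left by d3 = 9 → (-67/6, -31/10)
  seg 5: left by d7 = 13/6 → (-40/3, -31/10)
  seg 6: down by d8 = 78/5 → (-40/3, -187/10)

d4 = 103/30
d5 = -43/5
d6 = -129/5
d7 = 13/6
d8 = 78/5
d9 = -157/24
d10 = 41/24
d11 = 13/3
endpoint = (-40/3, -187/10)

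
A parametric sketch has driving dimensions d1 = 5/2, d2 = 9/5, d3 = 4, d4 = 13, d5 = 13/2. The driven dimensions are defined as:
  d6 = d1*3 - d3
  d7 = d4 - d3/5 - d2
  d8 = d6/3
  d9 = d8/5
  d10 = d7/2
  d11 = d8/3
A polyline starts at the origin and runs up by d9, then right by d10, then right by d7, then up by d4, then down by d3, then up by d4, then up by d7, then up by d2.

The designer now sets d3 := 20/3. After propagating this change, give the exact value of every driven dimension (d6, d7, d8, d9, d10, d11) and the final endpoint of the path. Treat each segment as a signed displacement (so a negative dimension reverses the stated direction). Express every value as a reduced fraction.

d6 = 5/6
d7 = 148/15
d8 = 5/18
d9 = 1/18
d10 = 74/15
d11 = 5/54
endpoint = (74/5, 559/18)

Apply edit: d3 := 20/3
  d6 = d1*3 - d3 = 5/6
  d7 = d4 - d3/5 - d2 = 148/15
  d8 = d6/3 = 5/18
  d9 = d8/5 = 1/18
  d10 = d7/2 = 74/15
  d11 = d8/3 = 5/54
Walk from origin (0, 0):
  seg 1: up by d9 = 1/18 → (0, 1/18)
  seg 2: right by d10 = 74/15 → (74/15, 1/18)
  seg 3: right by d7 = 148/15 → (74/5, 1/18)
  seg 4: up by d4 = 13 → (74/5, 235/18)
  seg 5: down by d3 = 20/3 → (74/5, 115/18)
  seg 6: up by d4 = 13 → (74/5, 349/18)
  seg 7: up by d7 = 148/15 → (74/5, 2633/90)
  seg 8: up by d2 = 9/5 → (74/5, 559/18)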